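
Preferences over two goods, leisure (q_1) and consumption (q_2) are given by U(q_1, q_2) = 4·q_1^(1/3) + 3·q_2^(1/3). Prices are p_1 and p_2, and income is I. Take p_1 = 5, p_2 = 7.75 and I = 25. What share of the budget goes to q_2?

MRS = MU_q_1/MU_q_2 = (4/3)·(q_2/q_1)^(2/3). Set equal to p_1/p_2.
Hence q_2/q_1 = ((3/4)·p_1/p_2)^(1/(2/3)), i.e. raised to the 1.5 power.
Substitute q_2 = (q_2/q_1)·q_1 into the budget: q_1* = I/(p_1 + p_2·(q_2/q_1)).
Numerically q_2/q_1 = 0.336585, so q_1* = 25/(5 + 7.75·0.336585) = 3.2858 and q_2* = 0.336585·3.2858 = 1.1059.
Expenditure on q_2: 7.75·1.1059 = 8.5711; share = 0.3428.

share on q_2 = 0.3428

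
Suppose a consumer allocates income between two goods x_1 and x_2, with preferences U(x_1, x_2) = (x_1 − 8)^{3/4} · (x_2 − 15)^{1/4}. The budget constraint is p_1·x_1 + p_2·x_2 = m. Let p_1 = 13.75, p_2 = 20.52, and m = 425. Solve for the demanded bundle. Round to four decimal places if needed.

This is Cobb-Douglas in (x_1−8, x_2−15): tangency gives 0.75·p_2·(x_2−15) = 0.25·p_1·(x_1−8).
Substituting into the budget: x_1* = 8 + 0.75·(m − 8·p_1 − 15·p_2)/p_1, and x_2* = 15 + 0.25·(…)/p_2.
Discretionary income = 425 − 8·13.75 − 15·20.52 = 7.2; x_1* = 8 + 0.75·7.2/13.75 = 8.3927; x_2* = 15 + 0.25·7.2/20.52 = 15.0877.

x_1* = 8.3927, x_2* = 15.0877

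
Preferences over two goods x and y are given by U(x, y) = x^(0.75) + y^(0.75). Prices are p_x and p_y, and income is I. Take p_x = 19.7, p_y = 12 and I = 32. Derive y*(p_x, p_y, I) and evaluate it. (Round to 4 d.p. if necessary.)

y* = 2.1751

From the CES first-order condition, (y/x)^(0.25) = p_x/p_y.
Hence y/x = (p_x/p_y)^(1/(0.25)), i.e. raised to the 4 power.
Substitute y = (y/x)·x into the budget: x* = I/(p_x + p_y·(y/x)).
Numerically y/x = 7.263399, so x* = 32/(19.7 + 12·7.263399) = 0.2995 and y* = 7.263399·0.2995 = 2.1751.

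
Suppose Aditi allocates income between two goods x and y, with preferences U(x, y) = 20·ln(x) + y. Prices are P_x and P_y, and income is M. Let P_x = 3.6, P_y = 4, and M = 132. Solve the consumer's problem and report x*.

x* = 22.2222

MU_x = 20/x, MU_y = 1. Tangency: 20/x = P_x/P_y.
So x*(P_x,P_y) = 20·P_y/P_x, independent of income; and y* = (M − 20·P_y)/P_y.
At the given prices: x* = 20·4/3.6 = 22.2222.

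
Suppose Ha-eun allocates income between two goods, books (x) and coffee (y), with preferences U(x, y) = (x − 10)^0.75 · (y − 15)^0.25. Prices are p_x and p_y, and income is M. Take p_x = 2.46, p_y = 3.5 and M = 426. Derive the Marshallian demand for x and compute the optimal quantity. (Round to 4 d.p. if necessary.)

This is Cobb-Douglas in (x−10, y−15): tangency gives 0.75·p_y·(y−15) = 0.25·p_x·(x−10).
After buying the subsistence bundle (10, 15), a share 0.75 of the remaining income goes to x: x* = 10 + 0.75·(M − 10p_x − 15p_y)/p_x.
Discretionary income = 426 − 10·2.46 − 15·3.5 = 348.9; x* = 10 + 0.75·348.9/2.46 = 116.372.

x* = 116.372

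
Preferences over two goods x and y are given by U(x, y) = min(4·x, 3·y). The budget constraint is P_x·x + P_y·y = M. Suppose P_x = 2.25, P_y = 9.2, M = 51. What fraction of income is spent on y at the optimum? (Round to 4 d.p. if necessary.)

share on y = 0.845

With perfect complements, no substitution: consume in ratio x:y = 3:4.
Budget: P_x·x + P_y·(4/3)·x = M, so (3·P_x + 4·P_y)·x = 3·M.
Demand: x*(P_x,P_y,M) = 3·M/(3·P_x + 4·P_y), y* = 4·M/(3·P_x + 4·P_y).
Here 3·2.25 + 4·9.2 = 43.55, giving x* = 3.5132 and y* = 4.6843.
Expenditure on y: 9.2·4.6843 = 43.0953; share = 0.845.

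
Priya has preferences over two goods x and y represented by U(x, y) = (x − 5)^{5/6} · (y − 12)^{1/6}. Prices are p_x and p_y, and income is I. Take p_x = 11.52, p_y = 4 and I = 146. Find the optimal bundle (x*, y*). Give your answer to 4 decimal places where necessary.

x* = 7.9225, y* = 13.6833

Let x' = x−5, y' = y−12. MRS = 5·y'/x' = p_x/p_y.
Substituting into the budget: x* = 5 + 5/6·(I − 5·p_x − 12·p_y)/p_x, and y* = 12 + 1/6·(…)/p_y.
Discretionary income = 146 − 5·11.52 − 12·4 = 40.4; x* = 5 + 5/6·40.4/11.52 = 7.9225; y* = 12 + 1/6·40.4/4 = 13.6833.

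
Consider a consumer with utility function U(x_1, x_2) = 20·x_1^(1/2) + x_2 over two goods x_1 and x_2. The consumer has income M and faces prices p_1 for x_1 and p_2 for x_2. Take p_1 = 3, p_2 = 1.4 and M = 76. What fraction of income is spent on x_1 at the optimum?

share on x_1 = 0.8596

MU_x_1 = 10/√x_1, MU_x_2 = 1. Tangency: 10/√x_1 = p_1/p_2.
Solve: √x_1 = 10·p_2/p_1, so x_1*(p_1,p_2) = (10·p_2/p_1)², and x_2* = (M − p_1·x_1*)/p_2.
Plugging in: x_1* = (10·1.4/3)² = 21.7778, x_2* = 7.619.
Expenditure on x_1: 3·21.7778 = 65.3333; share = 0.8596.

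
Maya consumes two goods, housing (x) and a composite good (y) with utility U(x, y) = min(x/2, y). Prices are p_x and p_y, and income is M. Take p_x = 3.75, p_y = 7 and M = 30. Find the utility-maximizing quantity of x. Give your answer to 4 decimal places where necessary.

Leontief preferences: the optimum is at the kink where x/2 = y/1, i.e. y = (1/2)·x.
Budget: p_x·x + p_y·(1/2)·x = M, so (2·p_x + p_y)·x = 2·M.
Demand: x*(p_x,p_y,M) = 2·M/(2·p_x + p_y), y* = M/(2·p_x + p_y).
Here 2·3.75 + 7 = 14.5, giving x* = 4.1379.

x* = 4.1379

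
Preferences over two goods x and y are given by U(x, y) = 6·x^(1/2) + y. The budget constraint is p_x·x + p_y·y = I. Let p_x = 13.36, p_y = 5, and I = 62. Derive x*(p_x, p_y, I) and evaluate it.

x* = 1.2606

Set MRS = p_x/p_y: 3·x^(−1/2) = p_x/p_y.
Thus x* = (3·p_y/p_x)² — independent of I — with the rest of income spent on y.
Plugging in: x* = (3·5/13.36)² = 1.2606.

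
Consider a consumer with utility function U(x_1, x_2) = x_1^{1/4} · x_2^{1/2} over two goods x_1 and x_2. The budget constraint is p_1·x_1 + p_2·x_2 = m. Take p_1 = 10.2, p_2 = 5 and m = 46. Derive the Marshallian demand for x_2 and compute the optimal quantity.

MU_x_1/MU_x_2 = (0.25·x_2)/(0.5·x_1); tangency sets this equal to p_1/p_2.
Rearranging, p_2·x_2 = 2·p_1·x_1. Substituting into the budget gives p_1·x_1·(1 + 2) = m.
Demand: x_1*(p_1,p_2,m) = 1/3·m/p_1 and x_2* = 2/3·m/p_2.
At p_1=10.2, p_2=5, m=46: x_2* = 2/3·46/5 = 6.1333.

x_2* = 6.1333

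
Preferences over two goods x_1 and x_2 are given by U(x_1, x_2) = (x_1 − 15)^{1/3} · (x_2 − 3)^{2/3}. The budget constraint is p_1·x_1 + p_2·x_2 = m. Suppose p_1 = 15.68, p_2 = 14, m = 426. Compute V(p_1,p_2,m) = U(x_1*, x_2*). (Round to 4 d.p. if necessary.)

V = 5.4154

Let x_1' = x_1−15, x_2' = x_2−3. MRS = (1/2)·x_2'/x_1' = p_1/p_2.
Substituting into the budget: x_1* = 15 + 1/3·(m − 15·p_1 − 3·p_2)/p_1, and x_2* = 3 + 2/3·(…)/p_2.
Discretionary income = 426 − 15·15.68 − 3·14 = 148.8; x_1* = 15 + 1/3·148.8/15.68 = 18.1633; x_2* = 3 + 2/3·148.8/14 = 10.0857.
Utility at the optimum: U(18.1633, 10.0857) = 5.4154.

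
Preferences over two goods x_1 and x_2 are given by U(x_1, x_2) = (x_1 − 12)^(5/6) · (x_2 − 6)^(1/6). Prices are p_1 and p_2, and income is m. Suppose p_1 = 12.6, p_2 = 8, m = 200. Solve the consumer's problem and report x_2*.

MRS = 5·(x_2−6)/(x_1−12). Tangency with p_1/p_2 gives x_2−6 = (1/5)·(p_1/p_2)·(x_1−12).
Substituting into the budget: x_1* = 12 + 5/6·(m − 12·p_1 − 6·p_2)/p_1, and x_2* = 6 + 1/6·(…)/p_2.
Discretionary income = 200 − 12·12.6 − 6·8 = 0.8; x_2* = 6 + 1/6·0.8/8 = 6.0167.

x_2* = 6.0167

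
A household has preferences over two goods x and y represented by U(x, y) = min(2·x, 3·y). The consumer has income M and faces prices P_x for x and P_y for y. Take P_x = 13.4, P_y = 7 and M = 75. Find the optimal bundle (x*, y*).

x* = 4.1513, y* = 2.7675

Demand: x*(P_x,P_y,M) = 3·M/(3·P_x + 2·P_y), y* = 2·M/(3·P_x + 2·P_y).
Here 3·13.4 + 2·7 = 54.2, giving x* = 4.1513 and y* = 2.7675.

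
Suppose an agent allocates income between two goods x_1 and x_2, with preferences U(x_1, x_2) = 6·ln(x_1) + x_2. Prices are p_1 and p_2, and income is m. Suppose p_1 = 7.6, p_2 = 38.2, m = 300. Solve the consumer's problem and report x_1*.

MU_x_1 = 6/x_1, MU_x_2 = 1. Tangency: 6/x_1 = p_1/p_2.
So x_1*(p_1,p_2) = 6·p_2/p_1, independent of income; and x_2* = (m − 6·p_2)/p_2.
At the given prices: x_1* = 6·38.2/7.6 = 30.1579.

x_1* = 30.1579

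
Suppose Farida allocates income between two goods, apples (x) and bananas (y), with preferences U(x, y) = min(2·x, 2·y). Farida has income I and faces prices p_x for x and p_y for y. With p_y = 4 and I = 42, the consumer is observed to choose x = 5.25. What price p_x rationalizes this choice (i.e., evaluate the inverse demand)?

Leontief preferences: the optimum is at the kink where x/2 = y/2, i.e. y = x.
Budget: p_x·x + p_y·x = I, so (2·p_x + 2·p_y)·x = 2·I.
Demand: x*(p_x,p_y,I) = 2·I/(2·p_x + 2·p_y), y* = 2·I/(2·p_x + 2·p_y).
Set x* = 5.25 in the demand function and solve for p_x: p_x = 4.

p_x = 4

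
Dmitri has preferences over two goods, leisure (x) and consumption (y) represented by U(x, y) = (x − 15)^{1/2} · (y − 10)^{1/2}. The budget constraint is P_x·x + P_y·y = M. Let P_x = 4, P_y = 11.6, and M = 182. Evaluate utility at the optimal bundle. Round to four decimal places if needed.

MRS = (y−10)/(x−15). Tangency with P_x/P_y gives y−10 = (P_x/P_y)·(x−15).
After buying the subsistence bundle (15, 10), a share 0.5 of the remaining income goes to x: x* = 15 + 0.5·(M − 15P_x − 10P_y)/P_x.
Discretionary income = 182 − 15·4 − 10·11.6 = 6; x* = 15 + 0.5·6/4 = 15.75; y* = 10 + 0.5·6/11.6 = 10.2586.
Utility at the optimum: U(15.75, 10.2586) = 0.4404.

V = 0.4404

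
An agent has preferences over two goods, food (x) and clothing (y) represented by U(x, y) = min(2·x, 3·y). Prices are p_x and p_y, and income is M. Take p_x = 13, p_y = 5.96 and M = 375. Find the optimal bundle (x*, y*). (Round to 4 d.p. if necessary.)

x* = 22.0935, y* = 14.729

Leontief preferences: the optimum is at the kink where x/3 = y/2, i.e. y = (2/3)·x.
Budget: p_x·x + p_y·(2/3)·x = M, so (3·p_x + 2·p_y)·x = 3·M.
Demand: x*(p_x,p_y,M) = 3·M/(3·p_x + 2·p_y), y* = 2·M/(3·p_x + 2·p_y).
Here 3·13 + 2·5.96 = 50.92, giving x* = 22.0935 and y* = 14.729.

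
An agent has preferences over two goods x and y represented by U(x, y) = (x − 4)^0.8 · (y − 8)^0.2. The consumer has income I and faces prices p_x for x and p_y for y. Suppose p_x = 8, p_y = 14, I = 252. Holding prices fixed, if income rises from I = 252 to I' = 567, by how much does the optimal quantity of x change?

Δx* = 31.5

MRS = 4·(y−8)/(x−4). Tangency with p_x/p_y gives y−8 = (1/4)·(p_x/p_y)·(x−4).
Substituting into the budget: x* = 4 + 0.8·(I − 4·p_x − 8·p_y)/p_x, and y* = 8 + 0.2·(…)/p_y.
Discretionary income = 252 − 4·8 − 8·14 = 108; x* = 4 + 0.8·108/8 = 14.8.
At I' = 567: x* = 46.3. Change: 46.3 − 14.8 = 31.5.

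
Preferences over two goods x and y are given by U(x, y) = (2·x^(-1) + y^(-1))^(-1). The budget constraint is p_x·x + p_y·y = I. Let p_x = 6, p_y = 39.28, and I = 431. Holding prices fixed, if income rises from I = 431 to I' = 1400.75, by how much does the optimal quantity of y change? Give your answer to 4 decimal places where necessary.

Δy* = 15.8999

From the CES first-order condition, 2·(y/x)^(2) = p_x/p_y.
Solve for the ratio: y/x = [(1/2)·p_x/p_y]^(0.5).
Substitute y = (y/x)·x into the budget: x* = I/(p_x + p_y·(y/x)).
Numerically y/x = 0.27636, so x* = 431/(6 + 39.28·0.27636) = 25.5704 and y* = 0.27636·25.5704 = 7.0666.
At I' = 1400.75: y* = 22.9666. Change: 22.9666 − 7.0666 = 15.8999.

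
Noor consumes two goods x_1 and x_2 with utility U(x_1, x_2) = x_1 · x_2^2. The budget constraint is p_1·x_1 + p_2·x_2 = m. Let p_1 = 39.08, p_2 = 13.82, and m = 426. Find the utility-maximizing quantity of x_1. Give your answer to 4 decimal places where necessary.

x_1* = 3.6336

Tangency: MRS = (1/2)·x_2/x_1 = p_1/p_2.
So p_2·x_2 = 2·p_1·x_1; combined with the budget, a share 1/3 of income goes to x_1.
Demand: x_1*(p_1,p_2,m) = 1/3·m/p_1 and x_2* = 2/3·m/p_2.
At p_1=39.08, p_2=13.82, m=426: x_1* = 1/3·426/39.08 = 3.6336.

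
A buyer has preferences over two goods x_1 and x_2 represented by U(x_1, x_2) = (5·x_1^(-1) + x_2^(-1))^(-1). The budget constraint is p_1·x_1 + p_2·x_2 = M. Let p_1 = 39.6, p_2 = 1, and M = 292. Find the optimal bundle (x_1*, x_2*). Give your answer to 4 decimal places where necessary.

x_1* = 6.8845, x_2* = 19.3746

Substitute x_2 = (x_2/x_1)·x_1 into the budget: x_1* = M/(p_1 + p_2·(x_2/x_1)).
Numerically x_2/x_1 = 2.814249, so x_1* = 292/(39.6 + 1·2.814249) = 6.8845 and x_2* = 2.814249·6.8845 = 19.3746.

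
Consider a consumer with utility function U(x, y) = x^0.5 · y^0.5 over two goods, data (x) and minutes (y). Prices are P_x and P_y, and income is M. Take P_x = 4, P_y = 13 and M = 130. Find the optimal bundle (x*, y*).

x* = 16.25, y* = 5

MU_x/MU_y = (0.5·y)/(0.5·x); tangency sets this equal to P_x/P_y.
Rearranging, P_y·y = P_x·x. Substituting into the budget gives P_x·x·(1 + 1) = M.
Demand: x*(P_x,P_y,M) = 0.5·M/P_x and y* = 0.5·M/P_y.
At P_x=4, P_y=13, M=130: x* = 0.5·130/4 = 16.25, y* = 5.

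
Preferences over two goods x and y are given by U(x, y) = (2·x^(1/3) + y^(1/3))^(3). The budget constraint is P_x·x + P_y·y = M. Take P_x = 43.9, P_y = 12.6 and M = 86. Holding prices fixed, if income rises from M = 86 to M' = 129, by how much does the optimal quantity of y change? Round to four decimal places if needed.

Δy* = 1.3568

MU_x ∝ 2·x^(-2/3), MU_y ∝ y^(-2/3), so MRS = 2·(y/x)^(2/3) = P_x/P_y.
Solve for the ratio: y/x = [(1/2)·P_x/P_y]^(1.5).
With the ratio pinned down, the budget gives x* = M/(P_x + P_y·(y/x)) and y* = (y/x)·x*.
Numerically y/x = 2.299302, so x* = 86/(43.9 + 12.6·2.299302) = 1.1802 and y* = 2.299302·1.1802 = 2.7136.
At M' = 129: y* = 4.0703. Change: 4.0703 − 2.7136 = 1.3568.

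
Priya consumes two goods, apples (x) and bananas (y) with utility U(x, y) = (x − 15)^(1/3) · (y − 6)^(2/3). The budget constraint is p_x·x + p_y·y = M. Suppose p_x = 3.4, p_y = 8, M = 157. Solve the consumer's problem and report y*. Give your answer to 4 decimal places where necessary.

MRS = (1/2)·(y−6)/(x−15). Tangency with p_x/p_y gives y−6 = 2·(p_x/p_y)·(x−15).
After buying the subsistence bundle (15, 6), a share 1/3 of the remaining income goes to x: x* = 15 + 1/3·(M − 15p_x − 6p_y)/p_x.
Discretionary income = 157 − 15·3.4 − 6·8 = 58; y* = 6 + 2/3·58/8 = 10.8333.

y* = 10.8333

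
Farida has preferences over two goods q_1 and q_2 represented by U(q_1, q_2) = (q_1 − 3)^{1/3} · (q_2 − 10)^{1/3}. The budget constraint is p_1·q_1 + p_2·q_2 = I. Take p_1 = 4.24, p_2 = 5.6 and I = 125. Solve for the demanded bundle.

This is Cobb-Douglas in (q_1−3, q_2−10): tangency gives 1/3·p_2·(q_2−10) = 1/3·p_1·(q_1−3).
After buying the subsistence bundle (3, 10), a share 0.5 of the remaining income goes to q_1: q_1* = 3 + 0.5·(I − 3p_1 − 10p_2)/p_1.
Discretionary income = 125 − 3·4.24 − 10·5.6 = 56.28; q_1* = 3 + 0.5·56.28/4.24 = 9.6368; q_2* = 10 + 0.5·56.28/5.6 = 15.025.

q_1* = 9.6368, q_2* = 15.025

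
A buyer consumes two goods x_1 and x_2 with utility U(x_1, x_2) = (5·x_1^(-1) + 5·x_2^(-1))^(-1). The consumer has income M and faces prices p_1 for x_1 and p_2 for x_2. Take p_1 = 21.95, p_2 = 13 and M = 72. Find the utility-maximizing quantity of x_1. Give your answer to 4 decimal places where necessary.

x_1* = 1.8536

With the ratio pinned down, the budget gives x_1* = M/(p_1 + p_2·(x_2/x_1)) and x_2* = (x_2/x_1)·x_1*.
Numerically x_2/x_1 = 1.299408, so x_1* = 72/(21.95 + 13·1.299408) = 1.8536.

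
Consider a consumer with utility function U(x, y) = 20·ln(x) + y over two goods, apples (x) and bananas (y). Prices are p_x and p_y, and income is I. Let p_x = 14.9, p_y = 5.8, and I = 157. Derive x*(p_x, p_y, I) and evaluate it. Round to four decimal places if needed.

x* = 7.7852

So x*(p_x,p_y) = 20·p_y/p_x, independent of income; and y* = (I − 20·p_y)/p_y.
At the given prices: x* = 20·5.8/14.9 = 7.7852.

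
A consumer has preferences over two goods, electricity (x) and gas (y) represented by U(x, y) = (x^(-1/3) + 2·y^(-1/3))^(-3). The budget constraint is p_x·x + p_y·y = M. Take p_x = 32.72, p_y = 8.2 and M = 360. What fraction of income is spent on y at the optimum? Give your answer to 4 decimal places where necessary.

share on y = 0.5434

MU_x ∝ x^(-4/3), MU_y ∝ 2·y^(-4/3), so MRS = (1/2)·(y/x)^(4/3) = p_x/p_y.
Solve for the ratio: y/x = [2·p_x/p_y]^(0.75).
Substitute y = (y/x)·x into the budget: x* = M/(p_x + p_y·(y/x)).
Numerically y/x = 4.748124, so x* = 360/(32.72 + 8.2·4.748124) = 5.0241 and y* = 4.748124·5.0241 = 23.8551.
Expenditure on y: 8.2·23.8551 = 195.6114; share = 0.5434.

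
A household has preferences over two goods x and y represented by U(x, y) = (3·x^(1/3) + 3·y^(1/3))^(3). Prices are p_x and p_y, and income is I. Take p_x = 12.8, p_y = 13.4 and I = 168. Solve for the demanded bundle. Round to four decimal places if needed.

From the CES first-order condition, (y/x)^(2/3) = p_x/p_y.
Solve for the ratio: y/x = [p_x/p_y]^(1.5).
With the ratio pinned down, the budget gives x* = I/(p_x + p_y·(y/x)) and y* = (y/x)·x*.
Numerically y/x = 0.933593, so x* = 168/(12.8 + 13.4·0.933593) = 6.6377 and y* = 0.933593·6.6377 = 6.1969.

x* = 6.6377, y* = 6.1969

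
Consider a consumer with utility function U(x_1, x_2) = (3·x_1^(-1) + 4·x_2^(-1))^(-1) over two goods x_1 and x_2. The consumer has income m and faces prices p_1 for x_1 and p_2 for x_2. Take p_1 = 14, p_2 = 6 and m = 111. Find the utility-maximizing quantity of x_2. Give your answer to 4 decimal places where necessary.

MU_x_1 ∝ 3·x_1^(-2), MU_x_2 ∝ 4·x_2^(-2), so MRS = (3/4)·(x_2/x_1)^(2) = p_1/p_2.
Hence x_2/x_1 = ((4/3)·p_1/p_2)^(1/(2)), i.e. raised to the 0.5 power.
With the ratio pinned down, the budget gives x_1* = m/(p_1 + p_2·(x_2/x_1)) and x_2* = (x_2/x_1)·x_1*.
Numerically x_2/x_1 = 1.763834, so x_1* = 111/(14 + 6·1.763834) = 4.5153 and x_2* = 1.763834·4.5153 = 7.9643.

x_2* = 7.9643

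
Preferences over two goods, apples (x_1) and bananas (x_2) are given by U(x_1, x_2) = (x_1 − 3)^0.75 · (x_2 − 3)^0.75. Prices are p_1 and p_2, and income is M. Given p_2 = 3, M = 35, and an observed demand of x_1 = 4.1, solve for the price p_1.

p_1 = 5

Let x_1' = x_1−3, x_2' = x_2−3. MRS = x_2'/x_1' = p_1/p_2.
Substituting into the budget: x_1* = 3 + 0.5·(M − 3·p_1 − 3·p_2)/p_1, and x_2* = 3 + 0.5·(…)/p_2.
Set x_1* = 4.1 in the demand function and solve for p_1: p_1 = 5.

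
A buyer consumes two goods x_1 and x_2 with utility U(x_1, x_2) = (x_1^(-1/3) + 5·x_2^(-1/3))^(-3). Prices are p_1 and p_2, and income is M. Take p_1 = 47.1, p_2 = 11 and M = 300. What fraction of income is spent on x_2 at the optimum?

From the CES first-order condition, (1/5)·(x_2/x_1)^(4/3) = p_1/p_2.
Solve for the ratio: x_2/x_1 = [5·p_1/p_2]^(0.75).
Substitute x_2 = (x_2/x_1)·x_1 into the budget: x_1* = M/(p_1 + p_2·(x_2/x_1)).
Numerically x_2/x_1 = 9.952878, so x_1* = 300/(47.1 + 11·9.952878) = 1.9159 and x_2* = 9.952878·1.9159 = 19.069.
Expenditure on x_2: 11·19.069 = 209.7595; share = 0.6992.

share on x_2 = 0.6992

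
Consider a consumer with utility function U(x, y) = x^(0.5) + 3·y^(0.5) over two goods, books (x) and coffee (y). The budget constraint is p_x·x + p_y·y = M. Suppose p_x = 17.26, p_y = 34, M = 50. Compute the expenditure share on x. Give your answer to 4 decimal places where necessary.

With the ratio pinned down, the budget gives x* = M/(p_x + p_y·(y/x)) and y* = (y/x)·x*.
Numerically y/x = 2.31935, so x* = 50/(17.26 + 34·2.31935) = 0.5202 and y* = 2.31935·0.5202 = 1.2065.
Expenditure on x: 17.26·0.5202 = 8.9786; share = 0.1796.

share on x = 0.1796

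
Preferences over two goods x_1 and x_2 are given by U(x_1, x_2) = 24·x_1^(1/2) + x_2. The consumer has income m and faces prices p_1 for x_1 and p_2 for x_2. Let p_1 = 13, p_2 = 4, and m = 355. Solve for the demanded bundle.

Plugging in: x_1* = (12·4/13)² = 13.6331, x_2* = 44.4423.

x_1* = 13.6331, x_2* = 44.4423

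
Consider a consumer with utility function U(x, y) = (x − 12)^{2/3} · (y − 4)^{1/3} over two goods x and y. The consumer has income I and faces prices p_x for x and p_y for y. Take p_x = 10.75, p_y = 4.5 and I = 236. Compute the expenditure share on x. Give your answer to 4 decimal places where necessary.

share on x = 0.798

MRS = 2·(y−4)/(x−12). Tangency with p_x/p_y gives y−4 = (1/2)·(p_x/p_y)·(x−12).
Substituting into the budget: x* = 12 + 2/3·(I − 12·p_x − 4·p_y)/p_x, and y* = 4 + 1/3·(…)/p_y.
Discretionary income = 236 − 12·10.75 − 4·4.5 = 89; x* = 12 + 2/3·89/10.75 = 17.5194; y* = 4 + 1/3·89/4.5 = 10.5926.
Expenditure on x: 10.75·17.5194 = 188.3333; share = 0.798.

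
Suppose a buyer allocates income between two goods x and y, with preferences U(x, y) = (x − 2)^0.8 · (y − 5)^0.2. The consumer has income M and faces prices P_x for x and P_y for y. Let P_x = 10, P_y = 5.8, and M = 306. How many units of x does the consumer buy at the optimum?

After buying the subsistence bundle (2, 5), a share 0.8 of the remaining income goes to x: x* = 2 + 0.8·(M − 2P_x − 5P_y)/P_x.
Discretionary income = 306 − 2·10 − 5·5.8 = 257; x* = 2 + 0.8·257/10 = 22.56.

x* = 22.56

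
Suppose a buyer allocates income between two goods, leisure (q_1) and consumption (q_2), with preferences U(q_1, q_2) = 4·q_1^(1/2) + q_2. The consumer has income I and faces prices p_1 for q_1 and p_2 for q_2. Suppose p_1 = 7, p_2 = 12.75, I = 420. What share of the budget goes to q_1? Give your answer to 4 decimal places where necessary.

share on q_1 = 0.2212

MU_q_1 = 2/√q_1, MU_q_2 = 1. Tangency: 2/√q_1 = p_1/p_2.
Solve: √q_1 = 2·p_2/p_1, so q_1*(p_1,p_2) = (2·p_2/p_1)², and q_2* = (I − p_1·q_1*)/p_2.
Plugging in: q_1* = (2·12.75/7)² = 13.2704, q_2* = 25.6555.
Expenditure on q_1: 7·13.2704 = 92.8929; share = 0.2212.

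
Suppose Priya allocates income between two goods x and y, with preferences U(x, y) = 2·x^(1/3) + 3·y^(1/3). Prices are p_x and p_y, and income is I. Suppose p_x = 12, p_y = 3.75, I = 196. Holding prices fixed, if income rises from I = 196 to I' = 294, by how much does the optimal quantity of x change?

MRS = MU_x/MU_y = (2/3)·(y/x)^(2/3). Set equal to p_x/p_y.
Hence y/x = ((3/2)·p_x/p_y)^(1/(2/3)), i.e. raised to the 1.5 power.
Substitute y = (y/x)·x into the budget: x* = I/(p_x + p_y·(y/x)).
Numerically y/x = 10.516273, so x* = 196/(12 + 3.75·10.516273) = 3.8106.
At I' = 294: x* = 5.7158. Change: 5.7158 − 3.8106 = 1.9053.

Δx* = 1.9053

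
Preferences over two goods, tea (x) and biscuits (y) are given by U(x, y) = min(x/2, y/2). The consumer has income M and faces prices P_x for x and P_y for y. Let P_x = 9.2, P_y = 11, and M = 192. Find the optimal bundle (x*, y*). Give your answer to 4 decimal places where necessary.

Leontief preferences: the optimum is at the kink where x/2 = y/2, i.e. y = x.
Budget: P_x·x + P_y·x = M, so (2·P_x + 2·P_y)·x = 2·M.
Demand: x*(P_x,P_y,M) = 2·M/(2·P_x + 2·P_y), y* = 2·M/(2·P_x + 2·P_y).
Here 2·9.2 + 2·11 = 40.4, giving x* = 9.505 and y* = 9.505.

x* = 9.505, y* = 9.505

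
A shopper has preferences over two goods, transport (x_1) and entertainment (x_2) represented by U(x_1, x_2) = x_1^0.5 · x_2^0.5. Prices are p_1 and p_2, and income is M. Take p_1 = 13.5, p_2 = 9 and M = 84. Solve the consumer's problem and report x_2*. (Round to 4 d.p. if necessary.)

Tangency: MRS = x_2/x_1 = p_1/p_2.
So 0.5·p_2·x_2 = 0.5·p_1·x_1; combined with the budget, a share 0.5 of income goes to x_1.
Demand: x_1*(p_1,p_2,M) = 0.5·M/p_1 and x_2* = 0.5·M/p_2.
At p_1=13.5, p_2=9, M=84: x_2* = 0.5·84/9 = 4.6667.

x_2* = 4.6667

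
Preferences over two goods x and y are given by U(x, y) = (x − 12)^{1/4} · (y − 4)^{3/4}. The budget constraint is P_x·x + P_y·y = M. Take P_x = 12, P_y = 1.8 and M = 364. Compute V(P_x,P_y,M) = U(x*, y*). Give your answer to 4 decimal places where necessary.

Substituting into the budget: x* = 12 + 0.25·(M − 12·P_x − 4·P_y)/P_x, and y* = 4 + 0.75·(…)/P_y.
Discretionary income = 364 − 12·12 − 4·1.8 = 212.8; x* = 12 + 0.25·212.8/12 = 16.4333; y* = 4 + 0.75·212.8/1.8 = 92.6667.
Utility at the optimum: U(16.4333, 92.6667) = 41.9279.

V = 41.9279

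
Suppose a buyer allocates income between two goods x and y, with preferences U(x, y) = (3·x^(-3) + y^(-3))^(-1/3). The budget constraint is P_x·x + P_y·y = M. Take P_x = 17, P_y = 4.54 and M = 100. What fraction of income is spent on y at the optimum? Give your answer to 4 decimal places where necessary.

MU_x ∝ 3·x^(-4), MU_y ∝ y^(-4), so MRS = 3·(y/x)^(4) = P_x/P_y.
Hence y/x = ((1/3)·P_x/P_y)^(1/(4)), i.e. raised to the 0.25 power.
Substitute y = (y/x)·x into the budget: x* = M/(P_x + P_y·(y/x)).
Numerically y/x = 1.056983, so x* = 100/(17 + 4.54·1.056983) = 4.5874 and y* = 1.056983·4.5874 = 4.8488.
Expenditure on y: 4.54·4.8488 = 22.0137; share = 0.2201.

share on y = 0.2201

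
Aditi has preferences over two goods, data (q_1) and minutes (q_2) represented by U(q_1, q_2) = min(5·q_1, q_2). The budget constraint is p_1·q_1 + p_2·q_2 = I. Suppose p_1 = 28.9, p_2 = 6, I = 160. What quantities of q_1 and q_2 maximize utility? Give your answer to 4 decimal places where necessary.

q_1* = 2.7165, q_2* = 13.5823

Demand: q_1*(p_1,p_2,I) = I/(p_1 + 5·p_2), q_2* = 5·I/(p_1 + 5·p_2).
Here 28.9 + 5·6 = 58.9, giving q_1* = 2.7165 and q_2* = 13.5823.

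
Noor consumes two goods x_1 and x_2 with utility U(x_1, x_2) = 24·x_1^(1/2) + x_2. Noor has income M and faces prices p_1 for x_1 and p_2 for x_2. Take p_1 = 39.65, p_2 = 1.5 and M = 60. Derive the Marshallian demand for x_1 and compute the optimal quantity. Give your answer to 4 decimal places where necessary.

MU_x_1 = 12/√x_1, MU_x_2 = 1. Tangency: 12/√x_1 = p_1/p_2.
Solve: √x_1 = 12·p_2/p_1, so x_1*(p_1,p_2) = (12·p_2/p_1)², and x_2* = (M − p_1·x_1*)/p_2.
Plugging in: x_1* = (12·1.5/39.65)² = 0.2061.

x_1* = 0.2061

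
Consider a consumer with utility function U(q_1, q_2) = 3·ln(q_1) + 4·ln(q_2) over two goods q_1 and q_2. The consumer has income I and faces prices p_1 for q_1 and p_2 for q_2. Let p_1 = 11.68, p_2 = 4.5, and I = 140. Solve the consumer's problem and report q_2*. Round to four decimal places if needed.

q_2* = 17.7778

The MRS is (3/4)·q_2/q_1. Set MRS = p_1/p_2.
Rearranging, p_2·q_2 = (4/3)·p_1·q_1. Substituting into the budget gives p_1·q_1·(1 + (4/3)) = I.
Demand: q_1*(p_1,p_2,I) = 3/7·I/p_1 and q_2* = 4/7·I/p_2.
At p_1=11.68, p_2=4.5, I=140: q_2* = 4/7·140/4.5 = 17.7778.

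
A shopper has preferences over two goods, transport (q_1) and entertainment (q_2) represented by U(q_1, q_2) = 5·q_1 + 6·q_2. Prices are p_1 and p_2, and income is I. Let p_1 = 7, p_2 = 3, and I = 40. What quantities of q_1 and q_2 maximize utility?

Perfect substitutes: compare marginal utility per dollar. 5/p_1 vs 6/p_2 → 0.7143 vs 2.
q_2 gives more utility per dollar, so spend all income on q_2: q_2* = I/p_2, q_1* = 0.
Numerically: q_1* = 0, q_2* = 13.3333.

q_1* = 0, q_2* = 13.3333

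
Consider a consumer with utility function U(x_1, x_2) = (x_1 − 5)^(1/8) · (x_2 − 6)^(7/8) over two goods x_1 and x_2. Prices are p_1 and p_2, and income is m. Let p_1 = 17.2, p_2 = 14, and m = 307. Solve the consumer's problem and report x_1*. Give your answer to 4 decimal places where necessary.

This is Cobb-Douglas in (x_1−5, x_2−6): tangency gives 0.125·p_2·(x_2−6) = 0.875·p_1·(x_1−5).
After buying the subsistence bundle (5, 6), a share 0.125 of the remaining income goes to x_1: x_1* = 5 + 0.125·(m − 5p_1 − 6p_2)/p_1.
Discretionary income = 307 − 5·17.2 − 6·14 = 137; x_1* = 5 + 0.125·137/17.2 = 5.9956.

x_1* = 5.9956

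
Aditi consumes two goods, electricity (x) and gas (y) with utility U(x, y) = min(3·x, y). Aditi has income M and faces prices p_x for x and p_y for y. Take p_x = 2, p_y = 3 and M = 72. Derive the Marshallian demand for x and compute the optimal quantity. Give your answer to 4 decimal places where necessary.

Leontief preferences: the optimum is at the kink where x/1 = y/3, i.e. y = 3·x.
Budget: p_x·x + p_y·3·x = M, so (p_x + 3·p_y)·x = M.
Demand: x*(p_x,p_y,M) = M/(p_x + 3·p_y), y* = 3·M/(p_x + 3·p_y).
Here 2 + 3·3 = 11, giving x* = 6.5455.

x* = 6.5455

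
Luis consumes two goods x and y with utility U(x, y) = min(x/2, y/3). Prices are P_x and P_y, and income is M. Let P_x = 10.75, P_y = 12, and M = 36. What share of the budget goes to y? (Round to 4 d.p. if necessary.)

Leontief preferences: the optimum is at the kink where x/2 = y/3, i.e. y = (3/2)·x.
Budget: P_x·x + P_y·(3/2)·x = M, so (2·P_x + 3·P_y)·x = 2·M.
Demand: x*(P_x,P_y,M) = 2·M/(2·P_x + 3·P_y), y* = 3·M/(2·P_x + 3·P_y).
Here 2·10.75 + 3·12 = 57.5, giving x* = 1.2522 and y* = 1.8783.
Expenditure on y: 12·1.8783 = 22.5391; share = 0.6261.

share on y = 0.6261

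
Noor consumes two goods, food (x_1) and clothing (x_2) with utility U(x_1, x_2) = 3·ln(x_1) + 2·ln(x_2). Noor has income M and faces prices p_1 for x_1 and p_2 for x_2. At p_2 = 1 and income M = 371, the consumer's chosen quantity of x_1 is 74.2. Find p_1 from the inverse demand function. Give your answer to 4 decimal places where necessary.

p_1 = 3

Tangency: MRS = (3/2)·x_2/x_1 = p_1/p_2.
Rearranging, p_2·x_2 = (2/3)·p_1·x_1. Substituting into the budget gives p_1·x_1·(1 + (2/3)) = M.
Demand: x_1*(p_1,p_2,M) = 0.6·M/p_1 and x_2* = 0.4·M/p_2.
Set x_1* = 74.2 in the demand function and solve for p_1: p_1 = 3.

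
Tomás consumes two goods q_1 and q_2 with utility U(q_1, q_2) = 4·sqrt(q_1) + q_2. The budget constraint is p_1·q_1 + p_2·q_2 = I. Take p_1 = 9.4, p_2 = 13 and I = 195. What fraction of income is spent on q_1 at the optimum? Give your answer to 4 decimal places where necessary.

Solve: √q_1 = 2·p_2/p_1, so q_1*(p_1,p_2) = (2·p_2/p_1)², and q_2* = (I − p_1·q_1*)/p_2.
Plugging in: q_1* = (2·13/9.4)² = 7.6505, q_2* = 9.4681.
Expenditure on q_1: 9.4·7.6505 = 71.9149; share = 0.3688.

share on q_1 = 0.3688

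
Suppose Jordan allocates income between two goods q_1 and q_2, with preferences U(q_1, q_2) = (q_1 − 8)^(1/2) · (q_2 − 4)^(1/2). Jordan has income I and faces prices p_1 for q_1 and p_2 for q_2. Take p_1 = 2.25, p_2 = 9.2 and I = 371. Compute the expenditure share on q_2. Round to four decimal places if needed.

MRS = (q_2−4)/(q_1−8). Tangency with p_1/p_2 gives q_2−4 = (p_1/p_2)·(q_1−8).
After buying the subsistence bundle (8, 4), a share 0.5 of the remaining income goes to q_1: q_1* = 8 + 0.5·(I − 8p_1 − 4p_2)/p_1.
Discretionary income = 371 − 8·2.25 − 4·9.2 = 316.2; q_1* = 8 + 0.5·316.2/2.25 = 78.2667; q_2* = 4 + 0.5·316.2/9.2 = 21.1848.
Expenditure on q_2: 9.2·21.1848 = 194.9; share = 0.5253.

share on q_2 = 0.5253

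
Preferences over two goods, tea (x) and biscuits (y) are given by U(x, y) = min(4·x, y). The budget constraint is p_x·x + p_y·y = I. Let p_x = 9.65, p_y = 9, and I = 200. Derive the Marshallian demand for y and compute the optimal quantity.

y* = 17.5246

Demand: x*(p_x,p_y,I) = I/(p_x + 4·p_y), y* = 4·I/(p_x + 4·p_y).
Here 9.65 + 4·9 = 45.65, giving y* = 17.5246.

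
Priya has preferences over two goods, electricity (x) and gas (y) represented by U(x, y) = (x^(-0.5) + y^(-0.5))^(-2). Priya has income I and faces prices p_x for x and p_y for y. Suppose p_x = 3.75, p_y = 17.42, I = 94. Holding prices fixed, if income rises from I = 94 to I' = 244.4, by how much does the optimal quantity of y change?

MRS = MU_x/MU_y = (y/x)^(1.5). Set equal to p_x/p_y.
Hence y/x = (p_x/p_y)^(1/(1.5)), i.e. raised to the 2/3 power.
Substitute y = (y/x)·x into the budget: x* = I/(p_x + p_y·(y/x)).
Numerically y/x = 0.359188, so x* = 94/(3.75 + 17.42·0.359188) = 9.3934 and y* = 0.359188·9.3934 = 3.374.
At I' = 244.4: y* = 8.7724. Change: 8.7724 − 3.374 = 5.3984.

Δy* = 5.3984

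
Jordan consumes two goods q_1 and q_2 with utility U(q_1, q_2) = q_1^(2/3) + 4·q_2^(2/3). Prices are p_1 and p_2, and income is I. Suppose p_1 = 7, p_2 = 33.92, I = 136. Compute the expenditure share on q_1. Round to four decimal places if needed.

MRS = MU_q_1/MU_q_2 = (1/4)·(q_2/q_1)^(1/3). Set equal to p_1/p_2.
Solve for the ratio: q_2/q_1 = [4·p_1/p_2]^(3).
With the ratio pinned down, the budget gives q_1* = I/(p_1 + p_2·(q_2/q_1)) and q_2* = (q_2/q_1)·q_1*.
Numerically q_2/q_1 = 0.562479, so q_1* = 136/(7 + 33.92·0.562479) = 5.2149 and q_2* = 0.562479·5.2149 = 2.9333.
Expenditure on q_1: 7·5.2149 = 36.504; share = 0.2684.

share on q_1 = 0.2684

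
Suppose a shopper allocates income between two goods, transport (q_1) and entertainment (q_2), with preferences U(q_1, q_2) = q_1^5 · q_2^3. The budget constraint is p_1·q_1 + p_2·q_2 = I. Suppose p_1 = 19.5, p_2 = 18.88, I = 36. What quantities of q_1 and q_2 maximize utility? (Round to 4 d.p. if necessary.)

q_1* = 1.1538, q_2* = 0.715

The MRS is (5/3)·q_2/q_1. Set MRS = p_1/p_2.
Rearranging, p_2·q_2 = (3/5)·p_1·q_1. Substituting into the budget gives p_1·q_1·(1 + (3/5)) = I.
Demand: q_1*(p_1,p_2,I) = 0.625·I/p_1 and q_2* = 0.375·I/p_2.
At p_1=19.5, p_2=18.88, I=36: q_1* = 0.625·36/19.5 = 1.1538, q_2* = 0.715.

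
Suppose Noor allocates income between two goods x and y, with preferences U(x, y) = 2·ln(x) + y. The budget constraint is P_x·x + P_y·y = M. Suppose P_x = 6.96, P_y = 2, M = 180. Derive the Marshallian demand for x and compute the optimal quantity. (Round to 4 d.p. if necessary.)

x* = 0.5747

MU_x = 2/x, MU_y = 1. Tangency: 2/x = P_x/P_y.
So x*(P_x,P_y) = 2·P_y/P_x, independent of income; and y* = (M − 2·P_y)/P_y.
At the given prices: x* = 2·2/6.96 = 0.5747.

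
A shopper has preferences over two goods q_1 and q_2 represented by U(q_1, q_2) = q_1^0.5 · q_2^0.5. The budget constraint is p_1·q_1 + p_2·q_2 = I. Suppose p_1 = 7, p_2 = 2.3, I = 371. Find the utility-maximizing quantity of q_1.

q_1* = 26.5

MU_q_1/MU_q_2 = (0.5·q_2)/(0.5·q_1); tangency sets this equal to p_1/p_2.
So 0.5·p_2·q_2 = 0.5·p_1·q_1; combined with the budget, a share 0.5 of income goes to q_1.
Demand: q_1*(p_1,p_2,I) = 0.5·I/p_1 and q_2* = 0.5·I/p_2.
At p_1=7, p_2=2.3, I=371: q_1* = 0.5·371/7 = 26.5.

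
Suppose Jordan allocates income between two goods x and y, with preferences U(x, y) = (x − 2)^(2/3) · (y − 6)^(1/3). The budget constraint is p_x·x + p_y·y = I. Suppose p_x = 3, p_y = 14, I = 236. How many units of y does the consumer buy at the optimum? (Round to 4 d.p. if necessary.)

y* = 9.4762

After buying the subsistence bundle (2, 6), a share 2/3 of the remaining income goes to x: x* = 2 + 2/3·(I − 2p_x − 6p_y)/p_x.
Discretionary income = 236 − 2·3 − 6·14 = 146; y* = 6 + 1/3·146/14 = 9.4762.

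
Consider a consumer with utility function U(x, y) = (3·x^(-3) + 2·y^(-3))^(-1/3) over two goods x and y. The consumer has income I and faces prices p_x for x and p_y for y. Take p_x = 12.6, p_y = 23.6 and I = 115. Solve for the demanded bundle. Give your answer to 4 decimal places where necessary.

x* = 3.7303, y* = 2.8813

MRS = MU_x/MU_y = (3/2)·(y/x)^(4). Set equal to p_x/p_y.
Hence y/x = ((2/3)·p_x/p_y)^(1/(4)), i.e. raised to the 0.25 power.
With the ratio pinned down, the budget gives x* = I/(p_x + p_y·(y/x)) and y* = (y/x)·x*.
Numerically y/x = 0.772399, so x* = 115/(12.6 + 23.6·0.772399) = 3.7303 and y* = 0.772399·3.7303 = 2.8813.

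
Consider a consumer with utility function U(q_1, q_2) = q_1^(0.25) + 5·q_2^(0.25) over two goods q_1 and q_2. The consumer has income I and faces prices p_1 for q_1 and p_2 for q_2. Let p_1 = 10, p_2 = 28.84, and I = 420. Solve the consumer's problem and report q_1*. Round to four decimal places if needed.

q_1* = 5.9944

From the CES first-order condition, (1/5)·(q_2/q_1)^(0.75) = p_1/p_2.
Solve for the ratio: q_2/q_1 = [5·p_1/p_2]^(4/3).
Substitute q_2 = (q_2/q_1)·q_1 into the budget: q_1* = I/(p_1 + p_2·(q_2/q_1)).
Numerically q_2/q_1 = 2.08273, so q_1* = 420/(10 + 28.84·2.08273) = 5.9944.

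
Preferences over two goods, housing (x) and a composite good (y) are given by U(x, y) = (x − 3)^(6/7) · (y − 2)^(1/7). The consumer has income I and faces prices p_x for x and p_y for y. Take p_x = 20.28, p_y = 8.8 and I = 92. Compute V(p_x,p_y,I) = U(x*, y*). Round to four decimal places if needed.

MRS = 6·(y−2)/(x−3). Tangency with p_x/p_y gives y−2 = (1/6)·(p_x/p_y)·(x−3).
Substituting into the budget: x* = 3 + 6/7·(I − 3·p_x − 2·p_y)/p_x, and y* = 2 + 1/7·(…)/p_y.
Discretionary income = 92 − 3·20.28 − 2·8.8 = 13.56; x* = 3 + 6/7·13.56/20.28 = 3.5731; y* = 2 + 1/7·13.56/8.8 = 2.2201.
Utility at the optimum: U(3.5731, 2.2201) = 0.4999.

V = 0.4999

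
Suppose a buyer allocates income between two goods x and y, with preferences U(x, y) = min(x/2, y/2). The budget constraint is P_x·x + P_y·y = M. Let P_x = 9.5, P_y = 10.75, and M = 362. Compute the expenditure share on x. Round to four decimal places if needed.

share on x = 0.4691

With perfect complements, no substitution: consume in ratio x:y = 2:2.
Budget: P_x·x + P_y·x = M, so (2·P_x + 2·P_y)·x = 2·M.
Demand: x*(P_x,P_y,M) = 2·M/(2·P_x + 2·P_y), y* = 2·M/(2·P_x + 2·P_y).
Here 2·9.5 + 2·10.75 = 40.5, giving x* = 17.8765 and y* = 17.8765.
Expenditure on x: 9.5·17.8765 = 169.8272; share = 0.4691.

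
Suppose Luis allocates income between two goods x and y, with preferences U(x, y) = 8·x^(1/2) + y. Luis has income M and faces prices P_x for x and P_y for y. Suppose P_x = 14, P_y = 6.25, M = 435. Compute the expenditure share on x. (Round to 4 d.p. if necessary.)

share on x = 0.1026

Plugging in: x* = (4·6.25/14)² = 3.1888, y* = 62.4571.
Expenditure on x: 14·3.1888 = 44.6429; share = 0.1026.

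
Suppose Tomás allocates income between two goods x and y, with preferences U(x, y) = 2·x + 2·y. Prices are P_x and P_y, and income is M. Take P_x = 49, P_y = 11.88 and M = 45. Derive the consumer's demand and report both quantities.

Perfect substitutes: compare marginal utility per dollar. 2/P_x vs 2/P_y → 0.0408 vs 0.1684.
y gives more utility per dollar, so spend all income on y: y* = M/P_y, x* = 0.
Numerically: x* = 0, y* = 3.7879.

x* = 0, y* = 3.7879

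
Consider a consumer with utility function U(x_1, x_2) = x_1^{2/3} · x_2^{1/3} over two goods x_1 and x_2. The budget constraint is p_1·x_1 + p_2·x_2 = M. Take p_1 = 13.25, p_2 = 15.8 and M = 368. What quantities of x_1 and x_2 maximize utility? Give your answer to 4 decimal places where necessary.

x_1* = 18.5157, x_2* = 7.7637

The MRS is 2·x_2/x_1. Set MRS = p_1/p_2.
So 2/3·p_2·x_2 = 1/3·p_1·x_1; combined with the budget, a share 2/3 of income goes to x_1.
Demand: x_1*(p_1,p_2,M) = 2/3·M/p_1 and x_2* = 1/3·M/p_2.
At p_1=13.25, p_2=15.8, M=368: x_1* = 2/3·368/13.25 = 18.5157, x_2* = 7.7637.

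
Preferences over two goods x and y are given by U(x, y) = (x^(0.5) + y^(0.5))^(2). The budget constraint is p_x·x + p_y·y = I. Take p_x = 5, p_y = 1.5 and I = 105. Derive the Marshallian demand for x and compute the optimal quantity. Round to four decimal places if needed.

x* = 4.8462

From the CES first-order condition, (y/x)^(0.5) = p_x/p_y.
Solve for the ratio: y/x = [p_x/p_y]^(2).
With the ratio pinned down, the budget gives x* = I/(p_x + p_y·(y/x)) and y* = (y/x)·x*.
Numerically y/x = 11.111111, so x* = 105/(5 + 1.5·11.111111) = 4.8462.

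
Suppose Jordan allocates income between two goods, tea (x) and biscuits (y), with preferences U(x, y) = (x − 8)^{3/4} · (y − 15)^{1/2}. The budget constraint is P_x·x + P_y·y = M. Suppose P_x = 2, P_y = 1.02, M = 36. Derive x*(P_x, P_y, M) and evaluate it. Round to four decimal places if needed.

Substituting into the budget: x* = 8 + 0.6·(M − 8·P_x − 15·P_y)/P_x, and y* = 15 + 0.4·(…)/P_y.
Discretionary income = 36 − 8·2 − 15·1.02 = 4.7; x* = 8 + 0.6·4.7/2 = 9.41.

x* = 9.41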